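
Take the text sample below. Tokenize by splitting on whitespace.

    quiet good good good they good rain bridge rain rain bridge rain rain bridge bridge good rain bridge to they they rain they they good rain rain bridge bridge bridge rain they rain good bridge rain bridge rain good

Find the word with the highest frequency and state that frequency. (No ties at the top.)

Unigram frequencies (highest first):
  rain: 13
  bridge: 10
  good: 8
  they: 6
  quiet: 1
  to: 1

"rain", 13 times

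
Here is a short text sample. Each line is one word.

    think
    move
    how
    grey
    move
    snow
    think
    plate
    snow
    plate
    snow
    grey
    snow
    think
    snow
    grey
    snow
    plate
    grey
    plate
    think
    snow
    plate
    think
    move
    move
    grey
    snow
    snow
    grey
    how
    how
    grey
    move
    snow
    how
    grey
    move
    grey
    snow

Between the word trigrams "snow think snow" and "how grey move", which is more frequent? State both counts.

"how grey move" (3 vs 1)

"snow think snow": 1 occurrence
"how grey move": 3 occurrences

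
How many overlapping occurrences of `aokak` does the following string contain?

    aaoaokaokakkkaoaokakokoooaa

2

Sliding a length-5 window over the 27 characters (23 positions):
  position 7–11: aokak
  position 16–20: aokak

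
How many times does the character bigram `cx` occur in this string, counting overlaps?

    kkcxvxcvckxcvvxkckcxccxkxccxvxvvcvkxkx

4

Sliding a length-2 window over the 38 characters (37 positions):
  position 3–4: cx
  position 19–20: cx
  position 22–23: cx
  position 27–28: cx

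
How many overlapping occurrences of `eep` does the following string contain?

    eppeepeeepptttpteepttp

Sliding a length-3 window over the 22 characters (20 positions):
  position 4–6: eep
  position 8–10: eep
  position 17–19: eep

3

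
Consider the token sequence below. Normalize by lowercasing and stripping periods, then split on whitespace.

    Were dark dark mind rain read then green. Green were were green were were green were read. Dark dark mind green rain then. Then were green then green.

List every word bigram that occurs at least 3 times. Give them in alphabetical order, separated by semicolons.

green were; were green

Bigram counts meeting the condition (at least 3 times):
  green were: 3
  were green: 3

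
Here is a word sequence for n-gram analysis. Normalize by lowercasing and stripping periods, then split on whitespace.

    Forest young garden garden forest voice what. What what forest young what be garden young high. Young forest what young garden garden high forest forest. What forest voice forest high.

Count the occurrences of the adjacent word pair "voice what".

1

Scanning the 29 overlapping bigram windows for "voice what":
  position 6–7: voice what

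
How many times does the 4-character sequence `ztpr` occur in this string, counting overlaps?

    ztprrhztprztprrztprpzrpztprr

Sliding a length-4 window over the 28 characters (25 positions):
  position 1–4: ztpr
  position 7–10: ztpr
  position 11–14: ztpr
  position 16–19: ztpr
  position 24–27: ztpr

5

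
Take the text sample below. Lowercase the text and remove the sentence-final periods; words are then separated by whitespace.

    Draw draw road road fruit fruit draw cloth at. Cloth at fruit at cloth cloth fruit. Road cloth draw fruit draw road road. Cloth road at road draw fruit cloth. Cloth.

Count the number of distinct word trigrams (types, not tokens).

28

31 tokens → 29 trigram windows in total.
Repeated trigrams (each contributes count−1 duplicates):
  draw road road: 2
1 duplicate windows → 29 − 1 = 28 distinct.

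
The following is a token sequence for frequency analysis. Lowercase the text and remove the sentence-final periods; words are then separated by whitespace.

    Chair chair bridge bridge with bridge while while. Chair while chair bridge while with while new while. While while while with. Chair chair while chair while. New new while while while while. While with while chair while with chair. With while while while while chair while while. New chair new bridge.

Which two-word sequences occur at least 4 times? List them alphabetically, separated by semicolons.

chair while; while chair; while while; while with

Bigram counts meeting the condition (at least 4 times):
  chair while: 5
  while chair: 5
  while while: 12
  while with: 4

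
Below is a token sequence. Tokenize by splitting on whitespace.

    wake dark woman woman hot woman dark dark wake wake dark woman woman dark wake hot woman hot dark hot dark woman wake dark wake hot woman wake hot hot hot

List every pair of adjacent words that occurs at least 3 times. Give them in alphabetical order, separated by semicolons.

dark wake; dark woman; hot woman; wake dark; wake hot

Bigram counts meeting the condition (at least 3 times):
  dark wake: 3
  dark woman: 3
  hot woman: 3
  wake dark: 3
  wake hot: 3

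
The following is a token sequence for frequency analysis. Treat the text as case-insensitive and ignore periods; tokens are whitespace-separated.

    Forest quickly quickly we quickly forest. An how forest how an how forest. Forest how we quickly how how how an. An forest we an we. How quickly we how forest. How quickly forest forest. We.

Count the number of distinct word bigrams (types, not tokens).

21

36 tokens → 35 bigram windows in total.
Repeated bigrams (each contributes count−1 duplicates):
  forest how: 3
  how forest: 3
  an how: 2
  forest forest: 2
  forest we: 2
  how an: 2
  how how: 2
  how quickly: 2
  … (4 more repeated)
14 duplicate windows → 35 − 14 = 21 distinct.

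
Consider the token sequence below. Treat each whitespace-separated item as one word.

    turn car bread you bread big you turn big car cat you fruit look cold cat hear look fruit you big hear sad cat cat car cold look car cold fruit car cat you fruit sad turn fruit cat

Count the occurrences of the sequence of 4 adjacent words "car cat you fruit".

Scanning the 36 overlapping 4-gram windows for "car cat you fruit":
  position 10–13: car cat you fruit
  position 32–35: car cat you fruit

2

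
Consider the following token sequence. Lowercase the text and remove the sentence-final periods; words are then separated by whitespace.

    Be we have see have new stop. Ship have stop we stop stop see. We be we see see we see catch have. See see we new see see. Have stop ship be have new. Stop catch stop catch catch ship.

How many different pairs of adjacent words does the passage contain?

41 tokens → 40 bigram windows in total.
Repeated bigrams (each contributes count−1 duplicates):
  see see: 3
  see we: 3
  be we: 2
  have new: 2
  have see: 2
  have stop: 2
  new stop: 2
  see have: 2
  … (3 more repeated)
13 duplicate windows → 40 − 13 = 27 distinct.

27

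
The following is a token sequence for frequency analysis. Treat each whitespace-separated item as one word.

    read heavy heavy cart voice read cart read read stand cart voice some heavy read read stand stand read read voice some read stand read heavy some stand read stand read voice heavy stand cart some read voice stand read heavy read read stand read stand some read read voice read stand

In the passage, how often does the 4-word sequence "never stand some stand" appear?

0

Scanning the 49 overlapping 4-gram windows for "never stand some stand":
  (none found)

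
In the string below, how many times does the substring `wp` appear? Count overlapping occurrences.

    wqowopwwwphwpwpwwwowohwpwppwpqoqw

Sliding a length-2 window over the 33 characters (32 positions):
  position 9–10: wp
  position 12–13: wp
  position 14–15: wp
  position 23–24: wp
  position 25–26: wp
  position 28–29: wp

6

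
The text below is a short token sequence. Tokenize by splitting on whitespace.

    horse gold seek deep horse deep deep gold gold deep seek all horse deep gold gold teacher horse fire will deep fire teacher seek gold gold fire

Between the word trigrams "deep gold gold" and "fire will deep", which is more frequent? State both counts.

"deep gold gold": 2 occurrences
"fire will deep": 1 occurrence

"deep gold gold" (2 vs 1)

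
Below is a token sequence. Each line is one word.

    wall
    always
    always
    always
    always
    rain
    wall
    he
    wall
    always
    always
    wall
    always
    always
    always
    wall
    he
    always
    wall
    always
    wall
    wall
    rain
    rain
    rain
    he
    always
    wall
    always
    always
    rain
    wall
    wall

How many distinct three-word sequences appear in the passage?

33 tokens → 31 trigram windows in total.
Repeated trigrams (each contributes count−1 duplicates):
  wall always always: 4
  always always always: 3
  always wall always: 3
  always always rain: 2
  always always wall: 2
  always rain wall: 2
  he always wall: 2
11 duplicate windows → 31 − 11 = 20 distinct.

20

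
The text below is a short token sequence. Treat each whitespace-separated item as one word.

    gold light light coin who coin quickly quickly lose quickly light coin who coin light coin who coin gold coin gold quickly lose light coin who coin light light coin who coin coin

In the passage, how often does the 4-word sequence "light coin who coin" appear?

Scanning the 30 overlapping 4-gram windows for "light coin who coin":
  position 3–6: light coin who coin
  position 11–14: light coin who coin
  position 15–18: light coin who coin
  position 24–27: light coin who coin
  position 29–32: light coin who coin

5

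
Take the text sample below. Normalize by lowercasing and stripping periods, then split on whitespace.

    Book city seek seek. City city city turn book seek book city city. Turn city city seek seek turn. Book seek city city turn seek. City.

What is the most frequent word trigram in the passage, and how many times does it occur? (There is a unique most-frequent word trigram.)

Trigram frequencies (highest first):
  city city turn: 3
  city seek seek: 2
  seek city city: 2
  turn book seek: 2
  book city seek: 1
  seek seek city: 1
  … (13 more, each ≤ 1)

"city city turn", 3 times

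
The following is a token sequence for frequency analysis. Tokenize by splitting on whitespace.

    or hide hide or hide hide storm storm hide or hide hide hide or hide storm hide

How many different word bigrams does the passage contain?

6

17 tokens → 16 bigram windows in total.
Repeated bigrams (each contributes count−1 duplicates):
  hide hide: 4
  or hide: 4
  hide or: 3
  hide storm: 2
  storm hide: 2
10 duplicate windows → 16 − 10 = 6 distinct.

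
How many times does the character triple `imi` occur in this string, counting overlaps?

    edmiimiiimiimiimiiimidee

Sliding a length-3 window over the 24 characters (22 positions):
  position 5–7: imi
  position 9–11: imi
  position 12–14: imi
  position 15–17: imi
  position 19–21: imi

5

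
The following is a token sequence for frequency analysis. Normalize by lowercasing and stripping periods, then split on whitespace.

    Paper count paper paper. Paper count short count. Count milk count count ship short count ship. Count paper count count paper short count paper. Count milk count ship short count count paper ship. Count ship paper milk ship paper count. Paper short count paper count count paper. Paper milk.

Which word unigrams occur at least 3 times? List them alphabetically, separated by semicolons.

count; milk; paper; ship; short

Unigram counts meeting the condition (at least 3 times):
  count: 20
  milk: 4
  paper: 14
  ship: 6
  short: 5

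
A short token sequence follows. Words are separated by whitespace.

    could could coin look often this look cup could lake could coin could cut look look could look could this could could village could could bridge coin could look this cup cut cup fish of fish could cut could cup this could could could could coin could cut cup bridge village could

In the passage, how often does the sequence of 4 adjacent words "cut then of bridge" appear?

0

Scanning the 49 overlapping 4-gram windows for "cut then of bridge":
  (none found)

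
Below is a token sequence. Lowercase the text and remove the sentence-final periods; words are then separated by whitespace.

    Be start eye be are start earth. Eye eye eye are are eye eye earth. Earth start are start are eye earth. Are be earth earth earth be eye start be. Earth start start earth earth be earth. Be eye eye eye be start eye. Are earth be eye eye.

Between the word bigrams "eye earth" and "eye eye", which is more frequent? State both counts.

"eye earth": 2 occurrences
"eye eye": 6 occurrences

"eye eye" (6 vs 2)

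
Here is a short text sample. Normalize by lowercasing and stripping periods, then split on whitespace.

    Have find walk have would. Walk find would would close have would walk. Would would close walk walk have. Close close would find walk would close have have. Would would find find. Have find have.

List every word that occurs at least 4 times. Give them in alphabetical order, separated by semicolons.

close; find; have; walk; would

Unigram counts meeting the condition (at least 4 times):
  close: 5
  find: 6
  have: 8
  walk: 6
  would: 10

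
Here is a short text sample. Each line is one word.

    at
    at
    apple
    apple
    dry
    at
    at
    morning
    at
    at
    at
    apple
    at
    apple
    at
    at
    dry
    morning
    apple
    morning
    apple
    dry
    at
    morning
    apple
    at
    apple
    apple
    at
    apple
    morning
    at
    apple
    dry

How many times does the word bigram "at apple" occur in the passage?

Scanning the 33 overlapping bigram windows for "at apple":
  position 2–3: at apple
  position 11–12: at apple
  position 13–14: at apple
  position 26–27: at apple
  position 29–30: at apple
  position 32–33: at apple

6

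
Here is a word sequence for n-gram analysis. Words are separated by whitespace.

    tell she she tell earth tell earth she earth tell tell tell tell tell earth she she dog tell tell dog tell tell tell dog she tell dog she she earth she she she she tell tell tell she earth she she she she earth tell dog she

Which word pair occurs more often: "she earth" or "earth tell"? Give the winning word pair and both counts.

"she earth" (4 vs 3)

"she earth": 4 occurrences
"earth tell": 3 occurrences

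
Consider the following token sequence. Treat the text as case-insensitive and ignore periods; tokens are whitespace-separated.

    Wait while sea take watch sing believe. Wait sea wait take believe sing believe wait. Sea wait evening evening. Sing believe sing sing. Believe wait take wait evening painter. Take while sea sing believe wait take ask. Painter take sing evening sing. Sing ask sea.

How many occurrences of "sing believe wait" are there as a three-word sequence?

4

Scanning the 43 overlapping trigram windows for "sing believe wait":
  position 6–8: sing believe wait
  position 13–15: sing believe wait
  position 23–25: sing believe wait
  position 33–35: sing believe wait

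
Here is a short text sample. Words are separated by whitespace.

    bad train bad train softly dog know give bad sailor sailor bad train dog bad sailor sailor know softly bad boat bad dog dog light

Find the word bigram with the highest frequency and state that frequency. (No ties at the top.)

Bigram frequencies (highest first):
  bad train: 3
  bad sailor: 2
  sailor sailor: 2
  train bad: 1
  train softly: 1
  softly dog: 1
  … (14 more, each ≤ 1)

"bad train", 3 times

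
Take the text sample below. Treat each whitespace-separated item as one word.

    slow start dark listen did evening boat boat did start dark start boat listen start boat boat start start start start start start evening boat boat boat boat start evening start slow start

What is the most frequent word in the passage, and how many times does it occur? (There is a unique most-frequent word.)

Unigram frequencies (highest first):
  start: 13
  boat: 9
  evening: 3
  slow: 2
  dark: 2
  listen: 2
  … (1 more, each ≤ 2)

"start", 13 times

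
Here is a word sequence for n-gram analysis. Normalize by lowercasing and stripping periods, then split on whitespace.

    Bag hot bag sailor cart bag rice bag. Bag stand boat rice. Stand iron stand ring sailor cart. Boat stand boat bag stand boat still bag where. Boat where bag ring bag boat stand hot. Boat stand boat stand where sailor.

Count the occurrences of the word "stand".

Scanning the 41 tokens for "stand":
  position 10: stand
  position 13: stand
  position 15: stand
  position 20: stand
  position 23: stand
  position 34: stand
  position 37: stand
  position 39: stand

8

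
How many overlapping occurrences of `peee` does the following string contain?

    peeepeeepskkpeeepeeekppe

4

Sliding a length-4 window over the 24 characters (21 positions):
  position 1–4: peee
  position 5–8: peee
  position 13–16: peee
  position 17–20: peee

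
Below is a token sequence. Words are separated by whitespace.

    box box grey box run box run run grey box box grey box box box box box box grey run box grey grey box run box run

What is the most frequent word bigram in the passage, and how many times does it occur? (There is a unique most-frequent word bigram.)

Bigram frequencies (highest first):
  box box: 7
  box grey: 4
  grey box: 4
  box run: 4
  run box: 3
  run run: 1
  … (3 more, each ≤ 1)

"box box", 7 times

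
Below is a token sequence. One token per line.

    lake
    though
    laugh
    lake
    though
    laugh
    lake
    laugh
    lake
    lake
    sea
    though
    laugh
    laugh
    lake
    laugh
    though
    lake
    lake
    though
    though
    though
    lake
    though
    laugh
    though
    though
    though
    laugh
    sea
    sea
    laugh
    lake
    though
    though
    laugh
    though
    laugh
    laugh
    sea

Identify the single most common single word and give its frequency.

"though", 14 times

Unigram frequencies (highest first):
  though: 14
  laugh: 12
  lake: 10
  sea: 4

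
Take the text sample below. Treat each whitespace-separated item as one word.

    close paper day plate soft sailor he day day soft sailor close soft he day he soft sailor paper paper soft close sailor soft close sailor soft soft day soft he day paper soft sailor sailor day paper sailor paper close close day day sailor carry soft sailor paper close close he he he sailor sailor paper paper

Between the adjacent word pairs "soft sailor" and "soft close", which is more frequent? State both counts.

"soft sailor": 5 occurrences
"soft close": 2 occurrences

"soft sailor" (5 vs 2)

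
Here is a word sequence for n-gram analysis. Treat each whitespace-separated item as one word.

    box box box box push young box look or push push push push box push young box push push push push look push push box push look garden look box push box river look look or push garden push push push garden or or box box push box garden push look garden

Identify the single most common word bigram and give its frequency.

Bigram frequencies (highest first):
  push push: 9
  box push: 6
  box box: 4
  push box: 4
  push look: 3
  push young: 2
  … (17 more, each ≤ 2)

"push push", 9 times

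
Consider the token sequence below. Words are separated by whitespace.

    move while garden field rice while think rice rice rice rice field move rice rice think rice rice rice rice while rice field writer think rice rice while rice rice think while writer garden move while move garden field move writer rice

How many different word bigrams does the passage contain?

42 tokens → 41 bigram windows in total.
Repeated bigrams (each contributes count−1 duplicates):
  rice rice: 9
  rice while: 3
  think rice: 3
  field move: 2
  garden field: 2
  move while: 2
  rice field: 2
  rice think: 2
  … (1 more repeated)
18 duplicate windows → 41 − 18 = 23 distinct.

23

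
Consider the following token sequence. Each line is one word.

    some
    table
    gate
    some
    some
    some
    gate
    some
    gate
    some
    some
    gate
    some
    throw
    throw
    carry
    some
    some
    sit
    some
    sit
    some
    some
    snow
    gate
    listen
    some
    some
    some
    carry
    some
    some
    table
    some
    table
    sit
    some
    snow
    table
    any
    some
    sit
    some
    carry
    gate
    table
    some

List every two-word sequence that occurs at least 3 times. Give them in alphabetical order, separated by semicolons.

gate some; sit some; some gate; some sit; some some; some table

Bigram counts meeting the condition (at least 3 times):
  gate some: 4
  sit some: 4
  some gate: 3
  some sit: 3
  some some: 8
  some table: 3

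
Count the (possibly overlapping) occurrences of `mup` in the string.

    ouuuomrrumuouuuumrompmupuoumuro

1

Sliding a length-3 window over the 31 characters (29 positions):
  position 22–24: mup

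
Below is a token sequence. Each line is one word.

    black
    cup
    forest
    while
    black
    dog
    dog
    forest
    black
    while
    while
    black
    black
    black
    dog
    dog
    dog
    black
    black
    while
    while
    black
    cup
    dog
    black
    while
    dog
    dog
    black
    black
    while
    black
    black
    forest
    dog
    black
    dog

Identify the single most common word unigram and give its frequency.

Unigram frequencies (highest first):
  black: 15
  dog: 10
  while: 7
  forest: 3
  cup: 2

"black", 15 times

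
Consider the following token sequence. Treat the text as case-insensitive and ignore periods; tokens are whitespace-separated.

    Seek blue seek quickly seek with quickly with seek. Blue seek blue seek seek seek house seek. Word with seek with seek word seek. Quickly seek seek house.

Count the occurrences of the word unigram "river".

Scanning the 28 tokens for "river":
  (none found)

0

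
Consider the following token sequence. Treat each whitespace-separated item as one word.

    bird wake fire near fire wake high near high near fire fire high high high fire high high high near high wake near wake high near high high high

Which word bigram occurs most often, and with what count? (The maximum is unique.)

Bigram frequencies (highest first):
  high high: 6
  high near: 4
  near high: 3
  near fire: 2
  wake high: 2
  fire high: 2
  … (9 more, each ≤ 1)

"high high", 6 times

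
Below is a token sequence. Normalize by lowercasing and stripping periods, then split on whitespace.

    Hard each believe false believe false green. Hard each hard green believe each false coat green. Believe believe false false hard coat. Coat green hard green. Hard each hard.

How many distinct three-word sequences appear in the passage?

29 tokens → 27 trigram windows in total.
Repeated trigrams (each contributes count−1 duplicates):
  green hard each: 2
  hard each hard: 2
2 duplicate windows → 27 − 2 = 25 distinct.

25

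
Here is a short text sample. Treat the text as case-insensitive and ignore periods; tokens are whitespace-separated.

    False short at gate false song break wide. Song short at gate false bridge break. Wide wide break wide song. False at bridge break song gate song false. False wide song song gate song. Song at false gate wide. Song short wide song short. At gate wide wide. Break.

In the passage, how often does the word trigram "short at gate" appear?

Scanning the 47 overlapping trigram windows for "short at gate":
  position 2–4: short at gate
  position 10–12: short at gate
  position 44–46: short at gate

3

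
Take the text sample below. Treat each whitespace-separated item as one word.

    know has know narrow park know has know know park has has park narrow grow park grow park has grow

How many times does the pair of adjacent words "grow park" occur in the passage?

Scanning the 19 overlapping bigram windows for "grow park":
  position 15–16: grow park
  position 17–18: grow park

2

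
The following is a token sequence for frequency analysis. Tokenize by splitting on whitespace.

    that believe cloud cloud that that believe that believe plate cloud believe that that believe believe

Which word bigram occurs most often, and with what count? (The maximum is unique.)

"that believe", 4 times

Bigram frequencies (highest first):
  that believe: 4
  that that: 2
  believe that: 2
  believe cloud: 1
  cloud cloud: 1
  cloud that: 1
  … (4 more, each ≤ 1)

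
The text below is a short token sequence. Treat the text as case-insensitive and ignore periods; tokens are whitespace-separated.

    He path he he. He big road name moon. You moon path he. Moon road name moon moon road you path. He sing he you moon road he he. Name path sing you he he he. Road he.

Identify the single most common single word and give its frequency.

Unigram frequencies (highest first):
  he: 13
  moon: 6
  road: 5
  path: 4
  you: 4
  name: 3
  … (2 more, each ≤ 2)

"he", 13 times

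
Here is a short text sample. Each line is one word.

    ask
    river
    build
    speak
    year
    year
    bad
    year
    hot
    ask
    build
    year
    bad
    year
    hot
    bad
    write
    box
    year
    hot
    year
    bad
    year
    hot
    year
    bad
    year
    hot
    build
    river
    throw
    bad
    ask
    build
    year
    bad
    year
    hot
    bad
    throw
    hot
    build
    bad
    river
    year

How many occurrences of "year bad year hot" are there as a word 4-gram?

5

Scanning the 42 overlapping 4-gram windows for "year bad year hot":
  position 6–9: year bad year hot
  position 12–15: year bad year hot
  position 21–24: year bad year hot
  position 25–28: year bad year hot
  position 35–38: year bad year hot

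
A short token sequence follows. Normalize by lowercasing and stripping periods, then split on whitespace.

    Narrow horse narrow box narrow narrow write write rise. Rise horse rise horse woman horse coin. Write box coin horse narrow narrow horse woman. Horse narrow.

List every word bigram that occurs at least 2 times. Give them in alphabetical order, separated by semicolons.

Bigram counts meeting the condition (at least 2 times):
  horse narrow: 3
  horse woman: 2
  narrow horse: 2
  narrow narrow: 2
  rise horse: 2
  woman horse: 2

horse narrow; horse woman; narrow horse; narrow narrow; rise horse; woman horse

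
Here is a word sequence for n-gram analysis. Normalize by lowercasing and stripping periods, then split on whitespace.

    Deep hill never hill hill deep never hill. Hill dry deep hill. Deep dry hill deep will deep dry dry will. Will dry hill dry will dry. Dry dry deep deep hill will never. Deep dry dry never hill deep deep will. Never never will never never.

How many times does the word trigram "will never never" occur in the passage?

Scanning the 45 overlapping trigram windows for "will never never":
  position 42–44: will never never
  position 45–47: will never never

2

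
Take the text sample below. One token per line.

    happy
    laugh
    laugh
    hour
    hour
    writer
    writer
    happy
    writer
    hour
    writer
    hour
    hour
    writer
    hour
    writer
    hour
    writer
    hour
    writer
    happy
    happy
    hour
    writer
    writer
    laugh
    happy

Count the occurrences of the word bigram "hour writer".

Scanning the 26 overlapping bigram windows for "hour writer":
  position 5–6: hour writer
  position 10–11: hour writer
  position 13–14: hour writer
  position 15–16: hour writer
  position 17–18: hour writer
  position 19–20: hour writer
  position 23–24: hour writer

7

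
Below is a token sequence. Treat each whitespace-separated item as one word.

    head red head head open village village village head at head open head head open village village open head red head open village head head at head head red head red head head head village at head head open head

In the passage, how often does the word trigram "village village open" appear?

Scanning the 38 overlapping trigram windows for "village village open":
  position 16–18: village village open

1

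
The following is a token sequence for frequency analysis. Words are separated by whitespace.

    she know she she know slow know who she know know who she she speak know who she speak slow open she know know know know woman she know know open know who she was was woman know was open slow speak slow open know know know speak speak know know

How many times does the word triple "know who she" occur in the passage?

Scanning the 49 overlapping trigram windows for "know who she":
  position 7–9: know who she
  position 11–13: know who she
  position 16–18: know who she
  position 32–34: know who she

4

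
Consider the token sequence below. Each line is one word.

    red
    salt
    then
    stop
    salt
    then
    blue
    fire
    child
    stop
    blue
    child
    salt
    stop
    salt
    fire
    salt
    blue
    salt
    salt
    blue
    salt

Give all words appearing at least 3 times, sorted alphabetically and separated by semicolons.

Unigram counts meeting the condition (at least 3 times):
  blue: 4
  salt: 8
  stop: 3

blue; salt; stop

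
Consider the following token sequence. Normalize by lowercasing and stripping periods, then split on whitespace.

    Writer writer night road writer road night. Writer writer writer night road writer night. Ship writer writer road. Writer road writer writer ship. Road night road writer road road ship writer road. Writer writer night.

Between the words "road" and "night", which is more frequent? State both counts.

"road" (10 vs 6)

"road": 10 occurrences
"night": 6 occurrences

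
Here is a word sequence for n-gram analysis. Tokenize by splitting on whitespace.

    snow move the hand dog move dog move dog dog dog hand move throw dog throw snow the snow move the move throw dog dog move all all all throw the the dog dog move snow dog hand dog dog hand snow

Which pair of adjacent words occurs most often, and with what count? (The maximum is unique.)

Bigram frequencies (highest first):
  dog dog: 5
  dog move: 4
  dog hand: 3
  snow move: 2
  move the: 2
  hand dog: 2
  … (19 more, each ≤ 2)

"dog dog", 5 times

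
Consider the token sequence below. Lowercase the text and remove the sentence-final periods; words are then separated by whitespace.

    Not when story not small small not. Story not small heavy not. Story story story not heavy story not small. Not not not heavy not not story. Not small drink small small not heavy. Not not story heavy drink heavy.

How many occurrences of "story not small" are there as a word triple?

4

Scanning the 38 overlapping trigram windows for "story not small":
  position 3–5: story not small
  position 8–10: story not small
  position 18–20: story not small
  position 27–29: story not small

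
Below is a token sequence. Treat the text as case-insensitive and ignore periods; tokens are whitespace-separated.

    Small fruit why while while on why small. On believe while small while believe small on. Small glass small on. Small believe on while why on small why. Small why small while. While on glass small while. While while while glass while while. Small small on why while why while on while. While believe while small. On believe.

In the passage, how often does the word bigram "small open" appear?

Scanning the 57 overlapping bigram windows for "small open":
  (none found)

0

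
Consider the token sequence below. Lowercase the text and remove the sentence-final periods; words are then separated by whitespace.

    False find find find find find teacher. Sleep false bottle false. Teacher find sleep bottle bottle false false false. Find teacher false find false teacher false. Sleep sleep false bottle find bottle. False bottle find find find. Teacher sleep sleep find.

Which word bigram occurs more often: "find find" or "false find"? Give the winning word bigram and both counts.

"find find": 6 occurrences
"false find": 3 occurrences

"find find" (6 vs 3)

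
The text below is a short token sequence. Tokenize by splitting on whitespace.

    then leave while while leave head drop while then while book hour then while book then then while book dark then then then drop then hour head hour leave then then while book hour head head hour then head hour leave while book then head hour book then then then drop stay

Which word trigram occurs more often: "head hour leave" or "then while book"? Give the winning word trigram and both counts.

"then while book" (4 vs 2)

"head hour leave": 2 occurrences
"then while book": 4 occurrences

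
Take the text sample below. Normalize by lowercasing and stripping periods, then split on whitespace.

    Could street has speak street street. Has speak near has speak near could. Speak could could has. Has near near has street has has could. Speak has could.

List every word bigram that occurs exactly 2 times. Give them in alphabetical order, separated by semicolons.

Bigram counts meeting the condition (exactly 2 times):
  could speak: 2
  has could: 2
  has has: 2
  near has: 2
  speak near: 2

could speak; has could; has has; near has; speak near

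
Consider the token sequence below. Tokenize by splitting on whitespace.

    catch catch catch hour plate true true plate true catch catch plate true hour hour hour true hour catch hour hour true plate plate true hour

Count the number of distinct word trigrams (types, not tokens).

26 tokens → 24 trigram windows in total.
Repeated trigrams (each contributes count−1 duplicates):
  hour hour true: 2
  plate true hour: 2
2 duplicate windows → 24 − 2 = 22 distinct.

22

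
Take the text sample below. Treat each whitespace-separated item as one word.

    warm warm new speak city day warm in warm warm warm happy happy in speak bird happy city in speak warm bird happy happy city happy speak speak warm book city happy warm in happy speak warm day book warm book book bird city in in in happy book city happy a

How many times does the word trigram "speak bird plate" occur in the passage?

Scanning the 50 overlapping trigram windows for "speak bird plate":
  (none found)

0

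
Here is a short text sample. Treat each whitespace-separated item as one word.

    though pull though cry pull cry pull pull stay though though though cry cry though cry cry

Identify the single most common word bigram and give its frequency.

Bigram frequencies (highest first):
  though cry: 3
  cry pull: 2
  though though: 2
  cry cry: 2
  though pull: 1
  pull though: 1
  … (5 more, each ≤ 1)

"though cry", 3 times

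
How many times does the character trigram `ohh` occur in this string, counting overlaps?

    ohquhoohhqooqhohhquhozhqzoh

2

Sliding a length-3 window over the 27 characters (25 positions):
  position 7–9: ohh
  position 15–17: ohh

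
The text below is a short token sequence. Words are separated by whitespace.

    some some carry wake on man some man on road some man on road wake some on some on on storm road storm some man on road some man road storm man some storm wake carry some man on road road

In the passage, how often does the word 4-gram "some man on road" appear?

Scanning the 38 overlapping 4-gram windows for "some man on road":
  position 7–10: some man on road
  position 11–14: some man on road
  position 24–27: some man on road
  position 37–40: some man on road

4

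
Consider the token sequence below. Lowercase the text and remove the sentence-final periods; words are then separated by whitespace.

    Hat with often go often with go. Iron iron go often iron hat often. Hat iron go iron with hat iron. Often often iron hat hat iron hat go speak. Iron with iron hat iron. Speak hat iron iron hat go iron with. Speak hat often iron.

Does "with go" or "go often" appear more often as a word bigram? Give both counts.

"go often" (2 vs 1)

"with go": 1 occurrence
"go often": 2 occurrences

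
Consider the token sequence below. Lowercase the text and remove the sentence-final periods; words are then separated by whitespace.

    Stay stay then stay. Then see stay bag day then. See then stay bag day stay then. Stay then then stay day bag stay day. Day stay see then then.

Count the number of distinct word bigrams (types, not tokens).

30 tokens → 29 bigram windows in total.
Repeated bigrams (each contributes count−1 duplicates):
  stay then: 4
  then stay: 4
  bag day: 2
  day stay: 2
  see then: 2
  stay bag: 2
  stay day: 2
  then see: 2
  … (1 more repeated)
13 duplicate windows → 29 − 13 = 16 distinct.

16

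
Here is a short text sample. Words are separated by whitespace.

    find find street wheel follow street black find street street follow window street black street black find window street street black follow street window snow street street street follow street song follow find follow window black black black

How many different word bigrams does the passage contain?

38 tokens → 37 bigram windows in total.
Repeated bigrams (each contributes count−1 duplicates):
  street black: 4
  street street: 4
  follow street: 3
  black black: 2
  black find: 2
  find street: 2
  follow window: 2
  street follow: 2
  … (1 more repeated)
14 duplicate windows → 37 − 14 = 23 distinct.

23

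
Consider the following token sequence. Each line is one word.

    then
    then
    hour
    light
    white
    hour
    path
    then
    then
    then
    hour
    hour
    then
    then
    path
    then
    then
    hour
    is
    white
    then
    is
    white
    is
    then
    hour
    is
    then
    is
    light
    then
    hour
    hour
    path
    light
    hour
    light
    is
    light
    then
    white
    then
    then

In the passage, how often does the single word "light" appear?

Scanning the 43 tokens for "light":
  position 4: light
  position 30: light
  position 35: light
  position 37: light
  position 39: light

5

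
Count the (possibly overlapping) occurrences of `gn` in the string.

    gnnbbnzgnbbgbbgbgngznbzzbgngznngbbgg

Sliding a length-2 window over the 36 characters (35 positions):
  position 1–2: gn
  position 8–9: gn
  position 17–18: gn
  position 26–27: gn

4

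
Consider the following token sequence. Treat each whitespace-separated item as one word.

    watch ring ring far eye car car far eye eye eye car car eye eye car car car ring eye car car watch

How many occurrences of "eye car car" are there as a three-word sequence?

4

Scanning the 21 overlapping trigram windows for "eye car car":
  position 5–7: eye car car
  position 11–13: eye car car
  position 15–17: eye car car
  position 20–22: eye car car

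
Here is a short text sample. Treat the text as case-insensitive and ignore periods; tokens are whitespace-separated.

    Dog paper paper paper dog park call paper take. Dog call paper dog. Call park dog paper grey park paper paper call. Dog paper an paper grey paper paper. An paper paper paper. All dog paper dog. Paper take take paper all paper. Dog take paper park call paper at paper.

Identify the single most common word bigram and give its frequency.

"paper paper", 6 times

Bigram frequencies (highest first):
  paper paper: 6
  dog paper: 5
  paper dog: 4
  call paper: 3
  park call: 2
  paper take: 2
  … (22 more, each ≤ 2)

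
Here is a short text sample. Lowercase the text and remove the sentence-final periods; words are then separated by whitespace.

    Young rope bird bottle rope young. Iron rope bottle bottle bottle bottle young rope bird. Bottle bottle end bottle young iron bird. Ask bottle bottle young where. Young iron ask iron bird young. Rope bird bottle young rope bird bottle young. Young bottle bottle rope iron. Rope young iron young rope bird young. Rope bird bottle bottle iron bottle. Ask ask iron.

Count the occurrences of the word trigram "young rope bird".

Scanning the 60 overlapping trigram windows for "young rope bird":
  position 1–3: young rope bird
  position 13–15: young rope bird
  position 33–35: young rope bird
  position 37–39: young rope bird
  position 50–52: young rope bird
  position 53–55: young rope bird

6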